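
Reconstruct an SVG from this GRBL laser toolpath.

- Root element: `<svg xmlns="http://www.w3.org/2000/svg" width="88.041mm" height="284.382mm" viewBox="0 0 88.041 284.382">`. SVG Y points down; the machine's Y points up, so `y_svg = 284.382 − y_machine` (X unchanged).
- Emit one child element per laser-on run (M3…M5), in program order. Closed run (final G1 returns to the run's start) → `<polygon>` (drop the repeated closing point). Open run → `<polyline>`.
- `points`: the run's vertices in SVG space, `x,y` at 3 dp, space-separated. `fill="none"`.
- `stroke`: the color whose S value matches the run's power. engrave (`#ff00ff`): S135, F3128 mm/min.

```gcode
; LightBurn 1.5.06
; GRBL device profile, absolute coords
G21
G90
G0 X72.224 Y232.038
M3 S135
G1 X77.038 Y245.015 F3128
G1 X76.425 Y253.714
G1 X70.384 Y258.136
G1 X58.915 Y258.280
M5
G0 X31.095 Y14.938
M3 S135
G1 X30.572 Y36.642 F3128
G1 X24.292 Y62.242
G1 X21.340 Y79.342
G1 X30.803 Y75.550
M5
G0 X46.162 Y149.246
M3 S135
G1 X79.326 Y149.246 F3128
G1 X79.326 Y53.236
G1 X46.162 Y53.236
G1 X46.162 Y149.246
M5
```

<svg xmlns="http://www.w3.org/2000/svg" width="88.041mm" height="284.382mm" viewBox="0 0 88.041 284.382">
  <polyline points="72.224,52.344 77.038,39.367 76.425,30.668 70.384,26.246 58.915,26.102" fill="none" stroke="#ff00ff"/>
  <polyline points="31.095,269.444 30.572,247.740 24.292,222.140 21.340,205.040 30.803,208.832" fill="none" stroke="#ff00ff"/>
  <polygon points="46.162,135.136 79.326,135.136 79.326,231.146 46.162,231.146" fill="none" stroke="#ff00ff"/>
</svg>

Each laser-on run becomes one SVG element. Flip Y back into SVG space with y_svg = 284.382 − y_machine. Every run uses S135, so all elements get stroke `#ff00ff` (engrave).

Run 1: The run is open, so emit a `<polyline>` with points (Y-flipped): 72.224,52.344 77.038,39.367 76.425,30.668 70.384,26.246 58.915,26.102.

Run 2: The run is open, so emit a `<polyline>` with points (Y-flipped): 31.095,269.444 30.572,247.740 24.292,222.140 21.340,205.040 30.803,208.832.

Run 3: The run returns to its start, so emit a `<polygon>` with points (Y-flipped): 46.162,135.136 79.326,135.136 79.326,231.146 46.162,231.146.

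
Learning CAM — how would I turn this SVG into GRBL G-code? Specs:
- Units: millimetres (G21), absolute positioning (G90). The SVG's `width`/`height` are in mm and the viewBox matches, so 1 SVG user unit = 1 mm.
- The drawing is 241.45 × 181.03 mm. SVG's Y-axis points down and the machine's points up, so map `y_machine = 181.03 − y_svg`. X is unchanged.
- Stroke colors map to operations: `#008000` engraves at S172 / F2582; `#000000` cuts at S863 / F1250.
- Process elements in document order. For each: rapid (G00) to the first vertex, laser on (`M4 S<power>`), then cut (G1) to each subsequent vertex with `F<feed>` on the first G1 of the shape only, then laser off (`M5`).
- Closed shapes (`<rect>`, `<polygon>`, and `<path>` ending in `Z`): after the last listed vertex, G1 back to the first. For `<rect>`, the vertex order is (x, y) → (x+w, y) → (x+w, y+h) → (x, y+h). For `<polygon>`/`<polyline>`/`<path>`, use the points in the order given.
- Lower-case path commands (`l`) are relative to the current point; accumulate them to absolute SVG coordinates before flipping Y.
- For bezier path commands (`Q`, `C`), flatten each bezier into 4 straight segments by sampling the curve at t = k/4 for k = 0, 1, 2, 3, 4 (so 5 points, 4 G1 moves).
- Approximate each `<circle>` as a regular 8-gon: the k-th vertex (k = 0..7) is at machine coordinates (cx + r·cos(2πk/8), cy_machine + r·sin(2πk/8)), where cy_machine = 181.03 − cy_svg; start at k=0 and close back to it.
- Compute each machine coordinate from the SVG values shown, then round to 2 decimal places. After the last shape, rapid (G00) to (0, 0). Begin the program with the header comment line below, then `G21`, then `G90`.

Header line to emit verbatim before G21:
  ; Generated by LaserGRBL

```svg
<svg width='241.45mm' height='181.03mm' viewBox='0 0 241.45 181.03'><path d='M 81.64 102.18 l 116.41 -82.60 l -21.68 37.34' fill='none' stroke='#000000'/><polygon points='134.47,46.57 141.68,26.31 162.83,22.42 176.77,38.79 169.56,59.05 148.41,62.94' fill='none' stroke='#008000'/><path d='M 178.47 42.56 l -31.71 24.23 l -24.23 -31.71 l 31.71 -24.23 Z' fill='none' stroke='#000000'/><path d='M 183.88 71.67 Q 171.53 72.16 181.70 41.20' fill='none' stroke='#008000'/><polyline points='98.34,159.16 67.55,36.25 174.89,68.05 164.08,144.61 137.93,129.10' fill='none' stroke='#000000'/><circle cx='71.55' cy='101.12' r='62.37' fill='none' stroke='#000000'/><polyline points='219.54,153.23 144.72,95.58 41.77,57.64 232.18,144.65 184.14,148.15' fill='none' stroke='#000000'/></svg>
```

1 u = 1 mm; y_m = 181.03 − y.

[1] `<path>` open polyline, #000000→cut S863 F1250: (81.64,78.85) → (198.05,161.45) → (176.37,124.11)

[2] `<polygon>` regular polygon, #008000→engrave S172 F2582: (134.47,134.46) → (141.68,154.72) → (162.83,158.61) → (176.77,142.24) → (169.56,121.98) → (148.41,118.09) → (134.47,134.46) (closed)

[3] `<path>` regular polygon, #000000→cut S863 F1250: (178.47,138.47) → (146.76,114.24) → (122.53,145.95) → (154.24,170.18) → (178.47,138.47) (closed)

[4] `<path>` quadratic bezier, #008000→engrave S172 F2582: (183.88,109.36) → (179.11,111.08) → (177.16,116.73) → (178.02,126.32) → (181.70,139.83)

[5] `<polyline>` open polyline, #000000→cut S863 F1250: (98.34,21.87) → (67.55,144.78) → (174.89,112.98) → (164.08,36.42) → (137.93,51.93)

[6] `<circle>` circle, #000000→cut S863 F1250: (133.92,79.91) → (115.65,124.01) → (71.55,142.28) → (27.45,124.01) → (9.18,79.91) → (27.45,35.81) → (71.55,17.54) → (115.65,35.81) → (133.92,79.91) (closed)

[7] `<polyline>` open polyline, #000000→cut S863 F1250: (219.54,27.80) → (144.72,85.45) → (41.77,123.39) → (232.18,36.38) → (184.14,32.88)

; Generated by LaserGRBL
G21
G90
G00 X81.64 Y78.85
M4 S863
G1 X198.05 Y161.45 F1250
G1 X176.37 Y124.11
M5
G00 X134.47 Y134.46
M4 S172
G1 X141.68 Y154.72 F2582
G1 X162.83 Y158.61
G1 X176.77 Y142.24
G1 X169.56 Y121.98
G1 X148.41 Y118.09
G1 X134.47 Y134.46
M5
G00 X178.47 Y138.47
M4 S863
G1 X146.76 Y114.24 F1250
G1 X122.53 Y145.95
G1 X154.24 Y170.18
G1 X178.47 Y138.47
M5
G00 X183.88 Y109.36
M4 S172
G1 X179.11 Y111.08 F2582
G1 X177.16 Y116.73
G1 X178.02 Y126.32
G1 X181.70 Y139.83
M5
G00 X98.34 Y21.87
M4 S863
G1 X67.55 Y144.78 F1250
G1 X174.89 Y112.98
G1 X164.08 Y36.42
G1 X137.93 Y51.93
M5
G00 X133.92 Y79.91
M4 S863
G1 X115.65 Y124.01 F1250
G1 X71.55 Y142.28
G1 X27.45 Y124.01
G1 X9.18 Y79.91
G1 X27.45 Y35.81
G1 X71.55 Y17.54
G1 X115.65 Y35.81
G1 X133.92 Y79.91
M5
G00 X219.54 Y27.80
M4 S863
G1 X144.72 Y85.45 F1250
G1 X41.77 Y123.39
G1 X232.18 Y36.38
G1 X184.14 Y32.88
M5
G00 X0.00 Y0.00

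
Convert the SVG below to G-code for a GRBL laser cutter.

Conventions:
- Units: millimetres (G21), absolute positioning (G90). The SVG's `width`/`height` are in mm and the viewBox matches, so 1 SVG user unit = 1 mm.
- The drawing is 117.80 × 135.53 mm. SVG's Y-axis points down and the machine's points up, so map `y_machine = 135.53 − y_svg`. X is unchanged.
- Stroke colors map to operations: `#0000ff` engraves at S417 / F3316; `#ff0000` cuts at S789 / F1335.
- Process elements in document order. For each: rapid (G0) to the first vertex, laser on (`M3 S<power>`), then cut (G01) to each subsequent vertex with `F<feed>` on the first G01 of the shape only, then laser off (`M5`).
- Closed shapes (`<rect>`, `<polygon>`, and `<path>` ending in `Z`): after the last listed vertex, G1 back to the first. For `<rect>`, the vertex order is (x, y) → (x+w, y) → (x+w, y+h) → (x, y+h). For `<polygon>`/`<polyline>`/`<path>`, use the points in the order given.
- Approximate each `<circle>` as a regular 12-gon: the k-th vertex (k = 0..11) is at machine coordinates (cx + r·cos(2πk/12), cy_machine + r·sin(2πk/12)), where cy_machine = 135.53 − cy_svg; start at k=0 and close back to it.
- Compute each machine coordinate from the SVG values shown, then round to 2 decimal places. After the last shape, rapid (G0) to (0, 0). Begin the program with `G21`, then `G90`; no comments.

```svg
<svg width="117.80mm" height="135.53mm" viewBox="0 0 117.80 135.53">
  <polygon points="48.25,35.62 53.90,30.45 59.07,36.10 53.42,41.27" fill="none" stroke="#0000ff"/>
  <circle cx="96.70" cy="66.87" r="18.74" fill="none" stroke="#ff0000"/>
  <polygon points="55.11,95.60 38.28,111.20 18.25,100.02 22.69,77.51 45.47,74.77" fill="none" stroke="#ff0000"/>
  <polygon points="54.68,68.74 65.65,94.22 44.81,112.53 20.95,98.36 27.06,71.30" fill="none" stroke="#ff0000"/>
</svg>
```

viewBox `0 0 117.80 135.53` with mm width/height → 1 unit = 1 mm. Flip: y_m = 135.53 − y_svg.

**Shape 1** — `<polygon>` regular polygon, stroke `#0000ff` → engrave (S417, F3316). Machine vertices: (48.25,99.91) → (53.90,105.08) → (59.07,99.43) → (53.42,94.26) → (48.25,99.91). Closed: final G1 returns to the first vertex.

**Shape 2** — `<circle>` circle, stroke `#ff0000` → cut (S789, F1335). Machine vertices: (115.44,68.66) → (112.93,78.03) → (106.07,84.89) → (96.70,87.40) → (87.33,84.89) → (80.47,78.03) → (77.96,68.66) → (80.47,59.29) → (87.33,52.43) → (96.70,49.92) → (106.07,52.43) → (112.93,59.29) → (115.44,68.66). Closed: final G1 returns to the first vertex.

**Shape 3** — `<polygon>` regular polygon, stroke `#ff0000` → cut (S789, F1335). Machine vertices: (55.11,39.93) → (38.28,24.33) → (18.25,35.51) → (22.69,58.02) → (45.47,60.76) → (55.11,39.93). Closed: final G1 returns to the first vertex.

**Shape 4** — `<polygon>` regular polygon, stroke `#ff0000` → cut (S789, F1335). Machine vertices: (54.68,66.79) → (65.65,41.31) → (44.81,23.00) → (20.95,37.17) → (27.06,64.23) → (54.68,66.79). Closed: final G1 returns to the first vertex.

G21
G90
G0 X48.25 Y99.91
M3 S417
G01 X53.90 Y105.08 F3316
G01 X59.07 Y99.43
G01 X53.42 Y94.26
G01 X48.25 Y99.91
M5
G0 X115.44 Y68.66
M3 S789
G01 X112.93 Y78.03 F1335
G01 X106.07 Y84.89
G01 X96.70 Y87.40
G01 X87.33 Y84.89
G01 X80.47 Y78.03
G01 X77.96 Y68.66
G01 X80.47 Y59.29
G01 X87.33 Y52.43
G01 X96.70 Y49.92
G01 X106.07 Y52.43
G01 X112.93 Y59.29
G01 X115.44 Y68.66
M5
G0 X55.11 Y39.93
M3 S789
G01 X38.28 Y24.33 F1335
G01 X18.25 Y35.51
G01 X22.69 Y58.02
G01 X45.47 Y60.76
G01 X55.11 Y39.93
M5
G0 X54.68 Y66.79
M3 S789
G01 X65.65 Y41.31 F1335
G01 X44.81 Y23.00
G01 X20.95 Y37.17
G01 X27.06 Y64.23
G01 X54.68 Y66.79
M5
G0 X0.00 Y0.00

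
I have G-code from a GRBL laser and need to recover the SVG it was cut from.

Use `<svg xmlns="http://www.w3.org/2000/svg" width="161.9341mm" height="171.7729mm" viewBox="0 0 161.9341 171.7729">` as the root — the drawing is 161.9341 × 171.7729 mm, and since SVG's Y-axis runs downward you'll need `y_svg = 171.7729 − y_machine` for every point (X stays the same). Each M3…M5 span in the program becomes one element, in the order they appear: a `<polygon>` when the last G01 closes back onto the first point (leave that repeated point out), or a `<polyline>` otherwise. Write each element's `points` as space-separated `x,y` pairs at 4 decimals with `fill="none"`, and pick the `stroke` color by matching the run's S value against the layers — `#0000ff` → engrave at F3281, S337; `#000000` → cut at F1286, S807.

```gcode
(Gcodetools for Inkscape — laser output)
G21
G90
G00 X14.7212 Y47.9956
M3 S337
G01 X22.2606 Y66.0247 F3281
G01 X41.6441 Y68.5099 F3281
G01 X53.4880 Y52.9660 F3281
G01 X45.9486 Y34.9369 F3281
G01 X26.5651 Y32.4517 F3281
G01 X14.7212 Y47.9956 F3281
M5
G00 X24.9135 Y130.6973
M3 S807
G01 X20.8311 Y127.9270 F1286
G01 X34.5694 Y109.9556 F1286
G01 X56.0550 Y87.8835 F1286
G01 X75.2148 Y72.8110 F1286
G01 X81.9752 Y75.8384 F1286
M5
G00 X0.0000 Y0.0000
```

Each laser-on run becomes one SVG element. Flip Y back into SVG space with y_svg = 171.7729 − y_machine.

Run 1: S337 ⇒ engrave layer `#0000ff`. The run returns to its start, so emit a `<polygon>` with points (Y-flipped): 14.7212,123.7773 22.2606,105.7482 41.6441,103.2630 53.4880,118.8069 45.9486,136.8360 26.5651,139.3212.

Run 2: the run's S807 means `#000000` (cut). The run is open, so emit a `<polyline>` with points (Y-flipped): 24.9135,41.0756 20.8311,43.8459 34.5694,61.8173 56.0550,83.8894 75.2148,98.9619 81.9752,95.9345.

<svg xmlns="http://www.w3.org/2000/svg" width="161.9341mm" height="171.7729mm" viewBox="0 0 161.9341 171.7729">
  <polygon points="14.7212,123.7773 22.2606,105.7482 41.6441,103.2630 53.4880,118.8069 45.9486,136.8360 26.5651,139.3212" fill="none" stroke="#0000ff"/>
  <polyline points="24.9135,41.0756 20.8311,43.8459 34.5694,61.8173 56.0550,83.8894 75.2148,98.9619 81.9752,95.9345" fill="none" stroke="#000000"/>
</svg>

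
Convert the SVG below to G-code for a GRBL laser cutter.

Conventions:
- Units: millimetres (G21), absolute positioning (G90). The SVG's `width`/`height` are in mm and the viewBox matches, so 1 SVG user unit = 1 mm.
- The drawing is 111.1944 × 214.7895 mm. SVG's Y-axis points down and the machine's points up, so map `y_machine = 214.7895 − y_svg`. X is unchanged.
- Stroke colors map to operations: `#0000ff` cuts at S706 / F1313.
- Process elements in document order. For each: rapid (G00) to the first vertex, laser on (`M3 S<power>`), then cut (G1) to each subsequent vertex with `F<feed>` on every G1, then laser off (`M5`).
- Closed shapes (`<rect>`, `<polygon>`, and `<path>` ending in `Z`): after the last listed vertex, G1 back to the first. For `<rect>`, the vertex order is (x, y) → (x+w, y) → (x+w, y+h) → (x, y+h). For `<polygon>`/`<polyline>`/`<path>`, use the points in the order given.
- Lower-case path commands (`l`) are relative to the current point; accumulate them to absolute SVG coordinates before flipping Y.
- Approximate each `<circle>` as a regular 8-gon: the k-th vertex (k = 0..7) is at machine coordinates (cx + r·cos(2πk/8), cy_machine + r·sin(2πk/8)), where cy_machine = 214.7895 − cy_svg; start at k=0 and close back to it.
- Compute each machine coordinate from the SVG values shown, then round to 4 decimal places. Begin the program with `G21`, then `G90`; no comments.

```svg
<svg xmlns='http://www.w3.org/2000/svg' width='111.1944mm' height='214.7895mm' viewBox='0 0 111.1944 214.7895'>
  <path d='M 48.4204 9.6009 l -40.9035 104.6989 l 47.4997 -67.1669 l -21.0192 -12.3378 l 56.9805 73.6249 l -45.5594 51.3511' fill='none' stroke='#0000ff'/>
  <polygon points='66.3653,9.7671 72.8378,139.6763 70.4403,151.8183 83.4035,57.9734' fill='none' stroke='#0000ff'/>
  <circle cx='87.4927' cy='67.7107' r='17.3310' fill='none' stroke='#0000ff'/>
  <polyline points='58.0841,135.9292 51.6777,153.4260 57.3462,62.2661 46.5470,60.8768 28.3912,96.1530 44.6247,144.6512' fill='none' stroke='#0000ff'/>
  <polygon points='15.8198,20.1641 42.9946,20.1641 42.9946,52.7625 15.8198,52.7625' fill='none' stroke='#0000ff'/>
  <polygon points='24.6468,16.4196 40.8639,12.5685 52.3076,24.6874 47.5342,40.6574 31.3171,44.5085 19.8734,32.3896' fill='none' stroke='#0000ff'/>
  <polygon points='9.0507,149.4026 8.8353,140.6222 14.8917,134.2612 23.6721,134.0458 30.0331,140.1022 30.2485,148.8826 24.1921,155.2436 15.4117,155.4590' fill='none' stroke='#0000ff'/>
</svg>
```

G21
G90
G00 X48.4204 Y205.1886
M3 S706
G1 X7.5169 Y100.4897 F1313
G1 X55.0166 Y167.6566 F1313
G1 X33.9974 Y179.9944 F1313
G1 X90.9779 Y106.3695 F1313
G1 X45.4185 Y55.0184 F1313
M5
G00 X66.3653 Y205.0224
M3 S706
G1 X72.8378 Y75.1132 F1313
G1 X70.4403 Y62.9712 F1313
G1 X83.4035 Y156.8161 F1313
G1 X66.3653 Y205.0224 F1313
M5
G00 X104.8237 Y147.0788
M3 S706
G1 X99.7476 Y159.3337 F1313
G1 X87.4927 Y164.4098 F1313
G1 X75.2378 Y159.3337 F1313
G1 X70.1617 Y147.0788 F1313
G1 X75.2378 Y134.8239 F1313
G1 X87.4927 Y129.7478 F1313
G1 X99.7476 Y134.8239 F1313
G1 X104.8237 Y147.0788 F1313
M5
G00 X58.0841 Y78.8603
M3 S706
G1 X51.6777 Y61.3635 F1313
G1 X57.3462 Y152.5234 F1313
G1 X46.5470 Y153.9127 F1313
G1 X28.3912 Y118.6365 F1313
G1 X44.6247 Y70.1383 F1313
M5
G00 X15.8198 Y194.6254
M3 S706
G1 X42.9946 Y194.6254 F1313
G1 X42.9946 Y162.0270 F1313
G1 X15.8198 Y162.0270 F1313
G1 X15.8198 Y194.6254 F1313
M5
G00 X24.6468 Y198.3699
M3 S706
G1 X40.8639 Y202.2210 F1313
G1 X52.3076 Y190.1021 F1313
G1 X47.5342 Y174.1321 F1313
G1 X31.3171 Y170.2810 F1313
G1 X19.8734 Y182.3999 F1313
G1 X24.6468 Y198.3699 F1313
M5
G00 X9.0507 Y65.3869
M3 S706
G1 X8.8353 Y74.1673 F1313
G1 X14.8917 Y80.5283 F1313
G1 X23.6721 Y80.7437 F1313
G1 X30.0331 Y74.6873 F1313
G1 X30.2485 Y65.9069 F1313
G1 X24.1921 Y59.5459 F1313
G1 X15.4117 Y59.3305 F1313
G1 X9.0507 Y65.3869 F1313
M5

Since the viewBox matches the mm dimensions, user units are millimetres directly. The only transform is the Y-flip y_m = 214.7895 − y_svg.

Shape 1 is a open polyline drawn with `<path>`. Its stroke #0000ff means cut at S706, F1313. After flipping Y the toolpath is (48.4204,205.1886) → (7.5169,100.4897) → (55.0166,167.6566) → (33.9974,179.9944) → (90.9779,106.3695) → (45.4185,55.0184).

Shape 2 is a closed polygon drawn with `<polygon>`. Its stroke #0000ff means cut at S706, F1313. After flipping Y the toolpath is (66.3653,205.0224) → (72.8378,75.1132) → (70.4403,62.9712) → (83.4035,156.8161) → (66.3653,205.0224), returning to the start.

Shape 3 is a circle drawn with `<circle>`. Its stroke #0000ff means cut at S706, F1313. After flipping Y the toolpath is (104.8237,147.0788) → (99.7476,159.3337) → (87.4927,164.4098) → (75.2378,159.3337) → (70.1617,147.0788) → (75.2378,134.8239) → (87.4927,129.7478) → (99.7476,134.8239) → (104.8237,147.0788), returning to the start.

Shape 4 is a open polyline drawn with `<polyline>`. Its stroke #0000ff means cut at S706, F1313. After flipping Y the toolpath is (58.0841,78.8603) → (51.6777,61.3635) → (57.3462,152.5234) → (46.5470,153.9127) → (28.3912,118.6365) → (44.6247,70.1383).

Shape 5 is a rectangle drawn with `<polygon>`. Its stroke #0000ff means cut at S706, F1313. After flipping Y the toolpath is (15.8198,194.6254) → (42.9946,194.6254) → (42.9946,162.0270) → (15.8198,162.0270) → (15.8198,194.6254), returning to the start.

Shape 6 is a regular polygon drawn with `<polygon>`. Its stroke #0000ff means cut at S706, F1313. After flipping Y the toolpath is (24.6468,198.3699) → (40.8639,202.2210) → (52.3076,190.1021) → (47.5342,174.1321) → (31.3171,170.2810) → (19.8734,182.3999) → (24.6468,198.3699), returning to the start.

Shape 7 is a regular polygon drawn with `<polygon>`. Its stroke #0000ff means cut at S706, F1313. After flipping Y the toolpath is (9.0507,65.3869) → (8.8353,74.1673) → (14.8917,80.5283) → (23.6721,80.7437) → (30.0331,74.6873) → (30.2485,65.9069) → (24.1921,59.5459) → (15.4117,59.3305) → (9.0507,65.3869), returning to the start.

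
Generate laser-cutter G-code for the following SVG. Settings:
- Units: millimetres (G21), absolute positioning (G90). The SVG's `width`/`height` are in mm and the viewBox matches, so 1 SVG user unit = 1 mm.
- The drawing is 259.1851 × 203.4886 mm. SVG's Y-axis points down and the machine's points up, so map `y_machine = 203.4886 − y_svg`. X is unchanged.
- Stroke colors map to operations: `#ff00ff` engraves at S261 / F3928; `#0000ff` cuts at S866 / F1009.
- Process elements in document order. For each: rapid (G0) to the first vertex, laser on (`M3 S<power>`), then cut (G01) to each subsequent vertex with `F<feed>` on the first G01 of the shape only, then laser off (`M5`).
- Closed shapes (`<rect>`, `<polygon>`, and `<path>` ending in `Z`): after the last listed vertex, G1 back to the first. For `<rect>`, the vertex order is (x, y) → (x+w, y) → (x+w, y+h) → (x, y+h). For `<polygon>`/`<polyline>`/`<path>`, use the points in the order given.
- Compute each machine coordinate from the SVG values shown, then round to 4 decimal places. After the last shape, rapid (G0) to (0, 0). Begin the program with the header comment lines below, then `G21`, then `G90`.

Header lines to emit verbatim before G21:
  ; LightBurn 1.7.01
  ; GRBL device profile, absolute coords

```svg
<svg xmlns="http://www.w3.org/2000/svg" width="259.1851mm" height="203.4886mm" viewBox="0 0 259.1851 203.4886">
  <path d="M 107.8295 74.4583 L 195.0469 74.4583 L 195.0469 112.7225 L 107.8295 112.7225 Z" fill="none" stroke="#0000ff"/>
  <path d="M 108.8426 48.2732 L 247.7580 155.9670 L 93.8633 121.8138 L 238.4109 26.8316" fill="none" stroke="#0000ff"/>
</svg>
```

1 u = 1 mm; y_m = 203.4886 − y.

[1] `<path>` rectangle, #0000ff→cut S866 F1009: (107.8295,129.0303) → (195.0469,129.0303) → (195.0469,90.7661) → (107.8295,90.7661) → (107.8295,129.0303) (closed)

[2] `<path>` open polyline, #0000ff→cut S866 F1009: (108.8426,155.2154) → (247.7580,47.5216) → (93.8633,81.6748) → (238.4109,176.6570)

; LightBurn 1.7.01
; GRBL device profile, absolute coords
G21
G90
G0 X107.8295 Y129.0303
M3 S866
G01 X195.0469 Y129.0303 F1009
G01 X195.0469 Y90.7661
G01 X107.8295 Y90.7661
G01 X107.8295 Y129.0303
M5
G0 X108.8426 Y155.2154
M3 S866
G01 X247.7580 Y47.5216 F1009
G01 X93.8633 Y81.6748
G01 X238.4109 Y176.6570
M5
G0 X0.0000 Y0.0000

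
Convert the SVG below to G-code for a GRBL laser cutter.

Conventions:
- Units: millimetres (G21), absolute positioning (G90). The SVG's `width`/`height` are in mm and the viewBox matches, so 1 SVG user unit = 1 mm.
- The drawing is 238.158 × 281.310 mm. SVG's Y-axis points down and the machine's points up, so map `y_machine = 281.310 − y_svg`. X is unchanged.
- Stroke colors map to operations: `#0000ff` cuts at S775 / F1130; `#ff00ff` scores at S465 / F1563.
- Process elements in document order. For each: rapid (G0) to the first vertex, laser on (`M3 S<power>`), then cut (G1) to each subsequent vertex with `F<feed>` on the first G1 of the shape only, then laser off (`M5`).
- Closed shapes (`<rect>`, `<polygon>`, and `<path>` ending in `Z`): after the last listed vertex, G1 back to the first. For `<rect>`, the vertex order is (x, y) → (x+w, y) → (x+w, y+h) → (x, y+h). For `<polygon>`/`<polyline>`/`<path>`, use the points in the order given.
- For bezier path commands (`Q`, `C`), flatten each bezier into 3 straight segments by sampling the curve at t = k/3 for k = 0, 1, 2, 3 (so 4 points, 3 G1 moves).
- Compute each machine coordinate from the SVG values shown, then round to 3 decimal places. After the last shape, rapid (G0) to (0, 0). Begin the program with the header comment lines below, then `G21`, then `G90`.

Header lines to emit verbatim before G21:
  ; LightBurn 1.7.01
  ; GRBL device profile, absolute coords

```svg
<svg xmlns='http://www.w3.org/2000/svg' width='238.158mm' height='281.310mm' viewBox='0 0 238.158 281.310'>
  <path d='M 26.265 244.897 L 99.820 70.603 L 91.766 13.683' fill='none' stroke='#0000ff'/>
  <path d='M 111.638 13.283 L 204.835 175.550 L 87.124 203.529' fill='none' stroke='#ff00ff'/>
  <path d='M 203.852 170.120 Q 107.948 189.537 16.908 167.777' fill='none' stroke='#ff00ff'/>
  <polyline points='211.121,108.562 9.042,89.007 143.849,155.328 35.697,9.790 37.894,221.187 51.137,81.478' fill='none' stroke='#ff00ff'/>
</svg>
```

; LightBurn 1.7.01
; GRBL device profile, absolute coords
G21
G90
G0 X26.265 Y36.413
M3 S775
G1 X99.820 Y210.707 F1130
G1 X91.766 Y267.627
M5
G0 X111.638 Y268.027
M3 S465
G1 X204.835 Y105.760 F1563
G1 X87.124 Y77.781
M5
G0 X203.852 Y111.190
M3 S465
G1 X140.456 Y102.821 F1563
G1 X78.142 Y103.602
G1 X16.908 Y113.533
M5
G0 X211.121 Y172.748
M3 S465
G1 X9.042 Y192.303 F1563
G1 X143.849 Y125.982
G1 X35.697 Y271.520
G1 X37.894 Y60.123
G1 X51.137 Y199.832
M5
G0 X0.000 Y0.000

Since the viewBox matches the mm dimensions, user units are millimetres directly. The only transform is the Y-flip y_m = 281.310 − y_svg.

Shape 1 is a open polyline drawn with `<path>`. Its stroke #0000ff means cut at S775, F1130. After flipping Y the toolpath is (26.265,36.413) → (99.820,210.707) → (91.766,267.627).

Shape 2 is a open polyline drawn with `<path>`. Its stroke #ff00ff means score at S465, F1563. After flipping Y the toolpath is (111.638,268.027) → (204.835,105.760) → (87.124,77.781).

Shape 3 is a quadratic bezier drawn with `<path>`. Its stroke #ff00ff means score at S465, F1563. After flipping Y the toolpath is (203.852,111.190) → (140.456,102.821) → (78.142,103.602) → (16.908,113.533).

Shape 4 is a open polyline drawn with `<polyline>`. Its stroke #ff00ff means score at S465, F1563. After flipping Y the toolpath is (211.121,172.748) → (9.042,192.303) → (143.849,125.982) → (35.697,271.520) → (37.894,60.123) → (51.137,199.832).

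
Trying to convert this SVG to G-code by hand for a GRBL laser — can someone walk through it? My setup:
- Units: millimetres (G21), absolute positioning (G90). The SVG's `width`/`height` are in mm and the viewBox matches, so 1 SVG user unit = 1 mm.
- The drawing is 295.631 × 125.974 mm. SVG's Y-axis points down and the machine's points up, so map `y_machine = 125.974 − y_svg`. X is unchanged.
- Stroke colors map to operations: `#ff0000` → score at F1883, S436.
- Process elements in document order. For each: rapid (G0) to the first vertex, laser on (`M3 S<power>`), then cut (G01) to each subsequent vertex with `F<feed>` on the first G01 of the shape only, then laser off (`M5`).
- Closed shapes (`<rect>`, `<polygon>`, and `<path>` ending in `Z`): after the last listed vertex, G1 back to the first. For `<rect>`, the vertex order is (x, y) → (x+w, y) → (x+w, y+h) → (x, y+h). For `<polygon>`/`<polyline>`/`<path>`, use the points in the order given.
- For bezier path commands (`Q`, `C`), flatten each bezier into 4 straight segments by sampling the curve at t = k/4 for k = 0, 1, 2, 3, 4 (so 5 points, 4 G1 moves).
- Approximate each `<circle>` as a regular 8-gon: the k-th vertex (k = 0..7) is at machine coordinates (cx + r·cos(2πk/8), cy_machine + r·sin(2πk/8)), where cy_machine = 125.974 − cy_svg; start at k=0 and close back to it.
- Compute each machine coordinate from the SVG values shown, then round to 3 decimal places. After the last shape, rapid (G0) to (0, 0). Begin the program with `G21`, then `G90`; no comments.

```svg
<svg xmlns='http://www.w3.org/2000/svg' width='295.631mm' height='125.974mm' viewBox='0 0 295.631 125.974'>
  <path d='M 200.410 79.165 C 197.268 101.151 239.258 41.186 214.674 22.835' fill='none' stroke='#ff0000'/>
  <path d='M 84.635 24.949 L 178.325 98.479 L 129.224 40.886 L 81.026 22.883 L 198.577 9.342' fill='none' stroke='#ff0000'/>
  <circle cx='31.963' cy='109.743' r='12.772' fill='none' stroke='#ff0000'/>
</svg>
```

G21
G90
G0 X200.410 Y46.809
M3 S436
G01 X204.770 Y43.755 F1883
G01 X215.583 Y59.848
G01 X222.375 Y83.504
G01 X214.674 Y103.139
M5
G0 X84.635 Y101.025
M3 S436
G01 X178.325 Y27.495 F1883
G01 X129.224 Y85.088
G01 X81.026 Y103.091
G01 X198.577 Y116.632
M5
G0 X44.735 Y16.231
M3 S436
G01 X40.994 Y25.262 F1883
G01 X31.963 Y29.003
G01 X22.932 Y25.262
G01 X19.191 Y16.231
G01 X22.932 Y7.200
G01 X31.963 Y3.459
G01 X40.994 Y7.200
G01 X44.735 Y16.231
M5
G0 X0.000 Y0.000

viewBox `0 0 295.631 125.974` with mm width/height → 1 unit = 1 mm. Flip: y_m = 125.974 − y_svg.

**Shape 1** — `<path>` cubic bezier, stroke `#ff0000` → score (S436, F1883). Control points (SVG): P0=(200.410,79.165), P1=(197.268,101.151), P2=(239.258,41.186), P3=(214.674,22.835); sampled at t=k/4. Machine vertices: (200.410,46.809) → (204.770,43.755) → (215.583,59.848) → (222.375,83.504) → (214.674,103.139). Open path.

**Shape 2** — `<path>` open polyline, stroke `#ff0000` → score (S436, F1883). Machine vertices: (84.635,101.025) → (178.325,27.495) → (129.224,85.088) → (81.026,103.091) → (198.577,116.632). Open path.

**Shape 3** — `<circle>` circle, stroke `#ff0000` → score (S436, F1883). Machine vertices: (44.735,16.231) → (40.994,25.262) → (31.963,29.003) → (22.932,25.262) → (19.191,16.231) → (22.932,7.200) → (31.963,3.459) → (40.994,7.200) → (44.735,16.231). Closed: final G1 returns to the first vertex.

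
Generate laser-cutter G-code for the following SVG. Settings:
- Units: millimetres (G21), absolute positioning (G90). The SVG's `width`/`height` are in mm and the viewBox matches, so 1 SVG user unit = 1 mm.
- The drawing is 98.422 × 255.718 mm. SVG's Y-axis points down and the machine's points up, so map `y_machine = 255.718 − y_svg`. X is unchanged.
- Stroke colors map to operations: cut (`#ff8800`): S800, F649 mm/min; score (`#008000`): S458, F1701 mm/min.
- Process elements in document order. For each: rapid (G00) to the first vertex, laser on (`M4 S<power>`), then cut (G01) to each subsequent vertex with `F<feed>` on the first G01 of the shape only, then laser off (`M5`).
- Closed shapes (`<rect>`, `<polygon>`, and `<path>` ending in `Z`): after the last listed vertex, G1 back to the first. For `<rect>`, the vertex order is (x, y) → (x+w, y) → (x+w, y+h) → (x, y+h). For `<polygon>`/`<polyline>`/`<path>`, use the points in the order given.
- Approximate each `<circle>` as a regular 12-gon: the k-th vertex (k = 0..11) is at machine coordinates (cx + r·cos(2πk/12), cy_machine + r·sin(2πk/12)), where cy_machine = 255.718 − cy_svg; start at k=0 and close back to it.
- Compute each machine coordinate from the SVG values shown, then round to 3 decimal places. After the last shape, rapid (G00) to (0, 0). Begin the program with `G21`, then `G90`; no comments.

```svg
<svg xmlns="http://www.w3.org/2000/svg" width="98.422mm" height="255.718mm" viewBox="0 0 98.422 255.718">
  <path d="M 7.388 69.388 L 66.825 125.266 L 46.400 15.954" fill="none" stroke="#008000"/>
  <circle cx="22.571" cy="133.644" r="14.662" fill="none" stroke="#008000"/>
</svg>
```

Since the viewBox matches the mm dimensions, user units are millimetres directly. The only transform is the Y-flip y_m = 255.718 − y_svg.

Shape 1 is a open polyline drawn with `<path>`. Its stroke #008000 means score at S458, F1701. After flipping Y the toolpath is (7.388,186.330) → (66.825,130.452) → (46.400,239.764).

Shape 2 is a circle drawn with `<circle>`. Its stroke #008000 means score at S458, F1701. After flipping Y the toolpath is (37.233,122.074) → (35.269,129.405) → (29.902,134.772) → (22.571,136.736) → (15.240,134.772) → (9.873,129.405) → (7.909,122.074) → (9.873,114.743) → (15.240,109.376) → (22.571,107.412) → (29.902,109.376) → (35.269,114.743) → (37.233,122.074), returning to the start.

G21
G90
G00 X7.388 Y186.330
M4 S458
G01 X66.825 Y130.452 F1701
G01 X46.400 Y239.764
M5
G00 X37.233 Y122.074
M4 S458
G01 X35.269 Y129.405 F1701
G01 X29.902 Y134.772
G01 X22.571 Y136.736
G01 X15.240 Y134.772
G01 X9.873 Y129.405
G01 X7.909 Y122.074
G01 X9.873 Y114.743
G01 X15.240 Y109.376
G01 X22.571 Y107.412
G01 X29.902 Y109.376
G01 X35.269 Y114.743
G01 X37.233 Y122.074
M5
G00 X0.000 Y0.000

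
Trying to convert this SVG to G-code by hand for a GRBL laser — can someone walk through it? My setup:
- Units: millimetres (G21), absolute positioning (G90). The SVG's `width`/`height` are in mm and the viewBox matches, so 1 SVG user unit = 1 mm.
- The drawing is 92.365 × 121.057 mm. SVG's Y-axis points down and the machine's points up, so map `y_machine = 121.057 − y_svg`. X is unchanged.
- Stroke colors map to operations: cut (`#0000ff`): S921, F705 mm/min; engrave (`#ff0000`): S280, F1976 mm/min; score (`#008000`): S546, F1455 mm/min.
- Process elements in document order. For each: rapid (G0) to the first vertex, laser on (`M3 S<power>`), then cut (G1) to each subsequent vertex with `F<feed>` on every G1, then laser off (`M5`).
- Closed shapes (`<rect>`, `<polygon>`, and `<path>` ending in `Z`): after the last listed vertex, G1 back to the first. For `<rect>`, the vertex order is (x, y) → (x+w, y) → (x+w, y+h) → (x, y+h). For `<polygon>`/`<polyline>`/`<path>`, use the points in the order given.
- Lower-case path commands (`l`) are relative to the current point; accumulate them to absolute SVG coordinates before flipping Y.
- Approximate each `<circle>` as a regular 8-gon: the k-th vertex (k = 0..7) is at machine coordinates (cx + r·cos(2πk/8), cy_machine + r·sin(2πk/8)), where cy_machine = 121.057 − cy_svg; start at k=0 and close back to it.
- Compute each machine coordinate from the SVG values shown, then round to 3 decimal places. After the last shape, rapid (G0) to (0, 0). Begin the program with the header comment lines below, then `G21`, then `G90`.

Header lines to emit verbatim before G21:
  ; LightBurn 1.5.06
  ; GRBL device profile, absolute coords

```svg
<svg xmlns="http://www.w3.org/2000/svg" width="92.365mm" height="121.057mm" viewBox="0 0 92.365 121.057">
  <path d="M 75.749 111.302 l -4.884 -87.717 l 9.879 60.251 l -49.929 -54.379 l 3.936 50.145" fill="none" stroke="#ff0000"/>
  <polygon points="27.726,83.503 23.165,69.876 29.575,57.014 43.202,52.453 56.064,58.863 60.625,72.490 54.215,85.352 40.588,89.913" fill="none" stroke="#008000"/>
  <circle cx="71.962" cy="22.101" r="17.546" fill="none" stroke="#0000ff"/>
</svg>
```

; LightBurn 1.5.06
; GRBL device profile, absolute coords
G21
G90
G0 X75.749 Y9.755
M3 S280
G1 X70.865 Y97.472 F1976
G1 X80.744 Y37.221 F1976
G1 X30.815 Y91.600 F1976
G1 X34.751 Y41.455 F1976
M5
G0 X27.726 Y37.554
M3 S546
G1 X23.165 Y51.181 F1455
G1 X29.575 Y64.043 F1455
G1 X43.202 Y68.604 F1455
G1 X56.064 Y62.194 F1455
G1 X60.625 Y48.567 F1455
G1 X54.215 Y35.705 F1455
G1 X40.588 Y31.144 F1455
G1 X27.726 Y37.554 F1455
M5
G0 X89.508 Y98.956
M3 S921
G1 X84.369 Y111.363 F705
G1 X71.962 Y116.502 F705
G1 X59.555 Y111.363 F705
G1 X54.416 Y98.956 F705
G1 X59.555 Y86.549 F705
G1 X71.962 Y81.410 F705
G1 X84.369 Y86.549 F705
G1 X89.508 Y98.956 F705
M5
G0 X0.000 Y0.000

1 u = 1 mm; y_m = 121.057 − y.

[1] `<path>` open polyline, #ff0000→engrave S280 F1976: (75.749,9.755) → (70.865,97.472) → (80.744,37.221) → (30.815,91.600) → (34.751,41.455)

[2] `<polygon>` regular polygon, #008000→score S546 F1455: (27.726,37.554) → (23.165,51.181) → (29.575,64.043) → (43.202,68.604) → (56.064,62.194) → (60.625,48.567) → (54.215,35.705) → (40.588,31.144) → (27.726,37.554) (closed)

[3] `<circle>` circle, #0000ff→cut S921 F705: (89.508,98.956) → (84.369,111.363) → (71.962,116.502) → (59.555,111.363) → (54.416,98.956) → (59.555,86.549) → (71.962,81.410) → (84.369,86.549) → (89.508,98.956) (closed)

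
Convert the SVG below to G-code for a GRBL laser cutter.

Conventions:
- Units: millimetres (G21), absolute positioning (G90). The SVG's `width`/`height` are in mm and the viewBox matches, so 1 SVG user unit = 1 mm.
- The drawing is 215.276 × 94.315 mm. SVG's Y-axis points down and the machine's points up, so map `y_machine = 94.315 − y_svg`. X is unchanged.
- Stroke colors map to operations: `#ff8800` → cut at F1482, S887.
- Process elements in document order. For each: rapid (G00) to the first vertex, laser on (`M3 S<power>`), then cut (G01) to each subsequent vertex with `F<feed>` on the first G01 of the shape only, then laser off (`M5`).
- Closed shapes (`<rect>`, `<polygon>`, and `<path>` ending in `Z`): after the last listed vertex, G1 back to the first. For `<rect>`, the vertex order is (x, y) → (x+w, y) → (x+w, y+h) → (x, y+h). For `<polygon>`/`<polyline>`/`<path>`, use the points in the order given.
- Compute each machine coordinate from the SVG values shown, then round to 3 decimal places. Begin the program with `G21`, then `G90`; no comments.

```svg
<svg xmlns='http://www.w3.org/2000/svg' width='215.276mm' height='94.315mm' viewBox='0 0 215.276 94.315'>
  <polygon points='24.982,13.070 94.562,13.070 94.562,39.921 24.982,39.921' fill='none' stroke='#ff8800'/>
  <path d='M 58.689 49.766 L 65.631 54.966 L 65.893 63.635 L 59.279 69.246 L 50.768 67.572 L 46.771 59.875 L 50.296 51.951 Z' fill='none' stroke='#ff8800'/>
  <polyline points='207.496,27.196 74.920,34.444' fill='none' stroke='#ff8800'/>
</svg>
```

1 u = 1 mm; y_m = 94.315 − y.

[1] `<polygon>` rectangle, #ff8800→cut S887 F1482: (24.982,81.245) → (94.562,81.245) → (94.562,54.394) → (24.982,54.394) → (24.982,81.245) (closed)

[2] `<path>` regular polygon, #ff8800→cut S887 F1482: (58.689,44.549) → (65.631,39.349) → (65.893,30.680) → (59.279,25.069) → (50.768,26.743) → (46.771,34.440) → (50.296,42.364) → (58.689,44.549) (closed)

[3] `<polyline>` line segment, #ff8800→cut S887 F1482: (207.496,67.119) → (74.920,59.871)

G21
G90
G00 X24.982 Y81.245
M3 S887
G01 X94.562 Y81.245 F1482
G01 X94.562 Y54.394
G01 X24.982 Y54.394
G01 X24.982 Y81.245
M5
G00 X58.689 Y44.549
M3 S887
G01 X65.631 Y39.349 F1482
G01 X65.893 Y30.680
G01 X59.279 Y25.069
G01 X50.768 Y26.743
G01 X46.771 Y34.440
G01 X50.296 Y42.364
G01 X58.689 Y44.549
M5
G00 X207.496 Y67.119
M3 S887
G01 X74.920 Y59.871 F1482
M5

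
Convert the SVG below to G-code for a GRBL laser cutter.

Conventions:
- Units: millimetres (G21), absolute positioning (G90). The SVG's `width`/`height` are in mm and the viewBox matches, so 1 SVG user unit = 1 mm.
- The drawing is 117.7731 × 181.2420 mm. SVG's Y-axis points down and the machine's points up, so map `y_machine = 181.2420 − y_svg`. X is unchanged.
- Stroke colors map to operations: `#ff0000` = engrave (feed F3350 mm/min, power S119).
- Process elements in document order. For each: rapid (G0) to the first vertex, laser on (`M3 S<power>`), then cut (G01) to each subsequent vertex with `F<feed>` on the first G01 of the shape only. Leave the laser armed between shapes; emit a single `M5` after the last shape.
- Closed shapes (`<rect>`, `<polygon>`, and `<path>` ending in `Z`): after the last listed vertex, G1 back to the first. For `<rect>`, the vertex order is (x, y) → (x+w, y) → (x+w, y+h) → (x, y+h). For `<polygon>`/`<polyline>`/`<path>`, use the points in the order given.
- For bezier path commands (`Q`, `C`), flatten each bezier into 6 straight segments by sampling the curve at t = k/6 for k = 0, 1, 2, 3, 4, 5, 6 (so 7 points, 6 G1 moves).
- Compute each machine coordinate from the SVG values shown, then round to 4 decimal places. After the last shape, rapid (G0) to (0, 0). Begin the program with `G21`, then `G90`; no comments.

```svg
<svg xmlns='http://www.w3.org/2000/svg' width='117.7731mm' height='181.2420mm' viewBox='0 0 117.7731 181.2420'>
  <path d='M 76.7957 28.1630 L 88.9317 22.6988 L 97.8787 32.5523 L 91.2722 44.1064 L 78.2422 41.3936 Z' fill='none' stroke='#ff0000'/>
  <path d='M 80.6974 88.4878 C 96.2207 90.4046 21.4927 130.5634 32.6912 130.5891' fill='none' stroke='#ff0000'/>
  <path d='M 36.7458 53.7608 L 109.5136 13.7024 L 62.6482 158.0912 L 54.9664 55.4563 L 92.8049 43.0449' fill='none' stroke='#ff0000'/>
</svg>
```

1 u = 1 mm; y_m = 181.2420 − y.

[1] `<path>` regular polygon, #ff0000→engrave S119 F3350: (76.7957,153.0790) → (88.9317,158.5432) → (97.8787,148.6897) → (91.2722,137.1356) → (78.2422,139.8484) → (76.7957,153.0790) (closed)

[2] `<path>` cubic bezier, #ff0000→engrave S119 F3350: (80.6974,92.7542) → (81.7537,88.9718) → (72.6620,80.9928) → (58.3161,70.9944) → (43.6098,61.1535) → (33.4369,53.6473) → (32.6912,50.6529)

[3] `<path>` open polyline, #ff0000→engrave S119 F3350: (36.7458,127.4812) → (109.5136,167.5396) → (62.6482,23.1508) → (54.9664,125.7857) → (92.8049,138.1971)

G21
G90
G0 X76.7957 Y153.0790
M3 S119
G01 X88.9317 Y158.5432 F3350
G01 X97.8787 Y148.6897
G01 X91.2722 Y137.1356
G01 X78.2422 Y139.8484
G01 X76.7957 Y153.0790
G0 X80.6974 Y92.7542
M3 S119
G01 X81.7537 Y88.9718 F3350
G01 X72.6620 Y80.9928
G01 X58.3161 Y70.9944
G01 X43.6098 Y61.1535
G01 X33.4369 Y53.6473
G01 X32.6912 Y50.6529
G0 X36.7458 Y127.4812
M3 S119
G01 X109.5136 Y167.5396 F3350
G01 X62.6482 Y23.1508
G01 X54.9664 Y125.7857
G01 X92.8049 Y138.1971
M5
G0 X0.0000 Y0.0000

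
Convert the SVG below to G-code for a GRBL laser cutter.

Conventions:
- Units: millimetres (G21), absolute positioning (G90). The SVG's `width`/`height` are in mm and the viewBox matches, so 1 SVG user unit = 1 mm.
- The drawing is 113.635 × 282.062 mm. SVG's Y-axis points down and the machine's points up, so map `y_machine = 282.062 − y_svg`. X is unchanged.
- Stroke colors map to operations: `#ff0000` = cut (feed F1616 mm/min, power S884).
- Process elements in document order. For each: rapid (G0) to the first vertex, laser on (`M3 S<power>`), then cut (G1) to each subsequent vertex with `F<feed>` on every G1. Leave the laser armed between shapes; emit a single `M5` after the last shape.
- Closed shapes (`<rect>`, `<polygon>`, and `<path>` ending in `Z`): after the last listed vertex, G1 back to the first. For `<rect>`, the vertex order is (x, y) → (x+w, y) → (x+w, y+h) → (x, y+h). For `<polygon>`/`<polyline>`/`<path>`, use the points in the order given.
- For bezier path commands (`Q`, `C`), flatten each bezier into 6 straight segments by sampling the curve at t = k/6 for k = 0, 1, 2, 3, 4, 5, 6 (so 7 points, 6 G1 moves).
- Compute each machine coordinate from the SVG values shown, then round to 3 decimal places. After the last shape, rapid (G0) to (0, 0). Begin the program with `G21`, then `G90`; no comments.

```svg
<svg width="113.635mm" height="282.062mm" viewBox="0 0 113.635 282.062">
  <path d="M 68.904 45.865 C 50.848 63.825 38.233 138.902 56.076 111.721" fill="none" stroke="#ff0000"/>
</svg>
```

G21
G90
G0 X68.904 Y236.197
M3 S884
G1 X60.445 Y223.195 F1616
G1 X53.588 Y205.101 F1616
G1 X49.028 Y186.341 F1616
G1 X47.459 Y171.343 F1616
G1 X49.577 Y164.534 F1616
G1 X56.076 Y170.341 F1616
M5
G0 X0.000 Y0.000

1 u = 1 mm; y_m = 282.062 − y.

[1] `<path>` cubic bezier, #ff0000→cut S884 F1616: (68.904,236.197) → (60.445,223.195) → (53.588,205.101) → (49.028,186.341) → (47.459,171.343) → (49.577,164.534) → (56.076,170.341)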